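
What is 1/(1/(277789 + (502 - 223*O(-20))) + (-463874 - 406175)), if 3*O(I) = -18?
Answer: -279629/243290931820 ≈ -1.1494e-6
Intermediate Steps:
O(I) = -6 (O(I) = (1/3)*(-18) = -6)
1/(1/(277789 + (502 - 223*O(-20))) + (-463874 - 406175)) = 1/(1/(277789 + (502 - 223*(-6))) + (-463874 - 406175)) = 1/(1/(277789 + (502 + 1338)) - 870049) = 1/(1/(277789 + 1840) - 870049) = 1/(1/279629 - 870049) = 1/(-243290931820/279629) = -279629/243290931820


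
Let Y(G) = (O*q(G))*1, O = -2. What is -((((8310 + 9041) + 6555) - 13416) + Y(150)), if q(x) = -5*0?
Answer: -10490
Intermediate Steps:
q(x) = 0
Y(G) = 0 (Y(G) = -2*0*1 = 0*1 = 0)
-((((8310 + 9041) + 6555) - 13416) + Y(150)) = -((((8310 + 9041) + 6555) - 13416) + 0) = -(((17351 + 6555) - 13416) + 0) = -((23906 - 13416) + 0) = -(10490 + 0) = -1*10490 = -10490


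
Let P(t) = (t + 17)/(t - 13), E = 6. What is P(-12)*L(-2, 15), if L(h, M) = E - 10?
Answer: 4/5 ≈ 0.80000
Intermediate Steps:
L(h, M) = -4 (L(h, M) = 6 - 10 = -4)
P(t) = (17 + t)/(-13 + t)
P(-12)*L(-2, 15) = ((17 - 12)/(-13 - 12))*(-4) = (5/(-25))*(-4) = -1/25*5*(-4) = -1/5*(-4) = 4/5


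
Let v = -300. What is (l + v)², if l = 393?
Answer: 8649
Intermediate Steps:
(l + v)² = (393 - 300)² = 93² = 8649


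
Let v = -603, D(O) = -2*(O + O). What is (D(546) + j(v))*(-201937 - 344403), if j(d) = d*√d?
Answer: 1193206560 + 988329060*I*√67 ≈ 1.1932e+9 + 8.0898e+9*I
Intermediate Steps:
D(O) = -4*O
j(d) = d^(3/2)
(D(546) + j(v))*(-201937 - 344403) = (-4*546 + (-603)^(3/2))*(-201937 - 344403) = (-2184 - 1809*I*√67)*(-546340) = 1193206560 + 988329060*I*√67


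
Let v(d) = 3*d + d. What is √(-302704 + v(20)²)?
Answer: 4*I*√18519 ≈ 544.34*I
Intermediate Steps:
v(d) = 4*d
√(-302704 + v(20)²) = √(-302704 + (4*20)²) = √(-302704 + 80²) = √(-302704 + 6400) = √(-296304) = 4*I*√18519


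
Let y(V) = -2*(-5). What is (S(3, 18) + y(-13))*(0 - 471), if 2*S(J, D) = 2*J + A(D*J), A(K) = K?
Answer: -18840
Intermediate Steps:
y(V) = 10
S(J, D) = J + D*J/2 (S(J, D) = (2*J + D*J)/2 = J + D*J/2)
(S(3, 18) + y(-13))*(0 - 471) = ((½)*3*(2 + 18) + 10)*(0 - 471) = ((½)*3*20 + 10)*(-471) = (30 + 10)*(-471) = 40*(-471) = -18840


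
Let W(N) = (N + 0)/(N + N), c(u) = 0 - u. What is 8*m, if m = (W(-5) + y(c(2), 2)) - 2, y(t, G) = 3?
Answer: 12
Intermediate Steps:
c(u) = -u
W(N) = 1/2 (W(N) = N/((2*N)) = N*(1/(2*N)) = 1/2)
m = 3/2 (m = (1/2 + 3) - 2 = 7/2 - 2 = 3/2 ≈ 1.5000)
8*m = 8*(3/2) = 12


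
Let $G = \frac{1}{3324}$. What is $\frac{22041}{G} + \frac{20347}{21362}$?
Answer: $\frac{1565071655155}{21362} \approx 7.3264 \cdot 10^{7}$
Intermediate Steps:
$G = \frac{1}{3324} \approx 0.00030084$
$\frac{22041}{G} + \frac{20347}{21362} = 22041 \frac{1}{\frac{1}{3324}} + \frac{20347}{21362} = 22041 \cdot 3324 + 20347 \cdot \frac{1}{21362} = 73264284 + \frac{20347}{21362} = \frac{1565071655155}{21362}$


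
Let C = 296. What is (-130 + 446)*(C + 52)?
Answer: 109968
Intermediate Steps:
(-130 + 446)*(C + 52) = (-130 + 446)*(296 + 52) = 316*348 = 109968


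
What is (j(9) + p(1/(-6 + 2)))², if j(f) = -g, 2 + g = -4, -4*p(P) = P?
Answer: 9409/256 ≈ 36.754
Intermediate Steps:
p(P) = -P/4
g = -6 (g = -2 - 4 = -6)
j(f) = 6 (j(f) = -1*(-6) = 6)
(j(9) + p(1/(-6 + 2)))² = (6 - 1/(4*(-6 + 2)))² = (6 - ¼/(-4))² = (6 - ¼*(-¼))² = (6 + 1/16)² = (97/16)² = 9409/256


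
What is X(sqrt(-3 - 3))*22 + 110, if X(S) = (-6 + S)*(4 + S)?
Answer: -550 - 44*I*sqrt(6) ≈ -550.0 - 107.78*I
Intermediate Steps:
X(sqrt(-3 - 3))*22 + 110 = (-24 + (sqrt(-3 - 3))**2 - 2*sqrt(-3 - 3))*22 + 110 = (-24 + (sqrt(-6))**2 - 2*I*sqrt(6))*22 + 110 = (-24 + (I*sqrt(6))**2 - 2*I*sqrt(6))*22 + 110 = (-24 - 6 - 2*I*sqrt(6))*22 + 110 = (-30 - 2*I*sqrt(6))*22 + 110 = (-660 - 44*I*sqrt(6)) + 110 = -550 - 44*I*sqrt(6)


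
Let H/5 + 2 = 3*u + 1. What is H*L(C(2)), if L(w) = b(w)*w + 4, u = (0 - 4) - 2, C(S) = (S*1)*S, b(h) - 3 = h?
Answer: -3040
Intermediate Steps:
b(h) = 3 + h
C(S) = S**2 (C(S) = S*S = S**2)
u = -6 (u = -4 - 2 = -6)
L(w) = 4 + w*(3 + w) (L(w) = (3 + w)*w + 4 = w*(3 + w) + 4 = 4 + w*(3 + w))
H = -95 (H = -10 + 5*(3*(-6) + 1) = -10 + 5*(-18 + 1) = -10 + 5*(-17) = -10 - 85 = -95)
H*L(C(2)) = -95*(4 + 2**2*(3 + 2**2)) = -95*(4 + 4*(3 + 4)) = -95*(4 + 4*7) = -95*(4 + 28) = -95*32 = -3040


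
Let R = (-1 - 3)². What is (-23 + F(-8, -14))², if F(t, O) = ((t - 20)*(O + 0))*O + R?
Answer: 30195025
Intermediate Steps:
R = 16 (R = (-4)² = 16)
F(t, O) = 16 + O²*(-20 + t) (F(t, O) = ((t - 20)*(O + 0))*O + 16 = ((-20 + t)*O)*O + 16 = (O*(-20 + t))*O + 16 = O²*(-20 + t) + 16 = 16 + O²*(-20 + t))
(-23 + F(-8, -14))² = (-23 + (16 - 20*(-14)² - 8*(-14)²))² = (-23 + (16 - 20*196 - 8*196))² = (-23 + (16 - 3920 - 1568))² = (-23 - 5472)² = (-5495)² = 30195025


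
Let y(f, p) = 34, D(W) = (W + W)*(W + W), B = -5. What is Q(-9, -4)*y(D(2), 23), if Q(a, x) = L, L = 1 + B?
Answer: -136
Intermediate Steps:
D(W) = 4*W**2 (D(W) = (2*W)*(2*W) = 4*W**2)
L = -4 (L = 1 - 5 = -4)
Q(a, x) = -4
Q(-9, -4)*y(D(2), 23) = -4*34 = -136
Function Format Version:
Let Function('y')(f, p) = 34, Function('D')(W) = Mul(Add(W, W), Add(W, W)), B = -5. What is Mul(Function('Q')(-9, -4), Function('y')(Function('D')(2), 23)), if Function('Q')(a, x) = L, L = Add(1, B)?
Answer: -136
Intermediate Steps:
Function('D')(W) = Mul(4, Pow(W, 2)) (Function('D')(W) = Mul(Mul(2, W), Mul(2, W)) = Mul(4, Pow(W, 2)))
L = -4 (L = Add(1, -5) = -4)
Function('Q')(a, x) = -4
Mul(Function('Q')(-9, -4), Function('y')(Function('D')(2), 23)) = Mul(-4, 34) = -136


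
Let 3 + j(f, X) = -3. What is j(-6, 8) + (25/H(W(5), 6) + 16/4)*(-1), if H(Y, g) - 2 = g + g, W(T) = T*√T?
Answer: -165/14 ≈ -11.786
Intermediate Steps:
W(T) = T^(3/2)
j(f, X) = -6 (j(f, X) = -3 - 3 = -6)
H(Y, g) = 2 + 2*g (H(Y, g) = 2 + (g + g) = 2 + 2*g)
j(-6, 8) + (25/H(W(5), 6) + 16/4)*(-1) = -6 + (25/(2 + 2*6) + 16/4)*(-1) = -6 + (25/(2 + 12) + 16*(¼))*(-1) = -6 + (25/14 + 4)*(-1) = -6 + (81/14)*(-1) = -6 - 81/14 = -165/14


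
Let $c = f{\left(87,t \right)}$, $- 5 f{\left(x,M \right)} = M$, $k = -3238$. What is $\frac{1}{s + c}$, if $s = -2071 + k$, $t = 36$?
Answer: $- \frac{5}{26581} \approx -0.0001881$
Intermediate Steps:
$f{\left(x,M \right)} = - \frac{M}{5}$
$c = - \frac{36}{5}$ ($c = \left(- \frac{1}{5}\right) 36 = - \frac{36}{5} \approx -7.2$)
$s = -5309$ ($s = -2071 - 3238 = -5309$)
$\frac{1}{s + c} = \frac{1}{-5309 - \frac{36}{5}} = \frac{1}{- \frac{26581}{5}} = - \frac{5}{26581}$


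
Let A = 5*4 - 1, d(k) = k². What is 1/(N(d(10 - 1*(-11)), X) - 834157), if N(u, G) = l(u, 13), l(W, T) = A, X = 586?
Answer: -1/834138 ≈ -1.1988e-6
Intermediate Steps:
A = 19 (A = 20 - 1 = 19)
l(W, T) = 19
N(u, G) = 19
1/(N(d(10 - 1*(-11)), X) - 834157) = 1/(19 - 834157) = 1/(-834138) = -1/834138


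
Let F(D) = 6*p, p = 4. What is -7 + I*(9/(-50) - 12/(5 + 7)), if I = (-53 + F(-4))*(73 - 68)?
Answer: 1641/10 ≈ 164.10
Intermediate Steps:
F(D) = 24 (F(D) = 6*4 = 24)
I = -145 (I = (-53 + 24)*(73 - 68) = -29*5 = -145)
-7 + I*(9/(-50) - 12/(5 + 7)) = -7 - 145*(9/(-50) - 12/(5 + 7)) = -7 - 145*(9*(-1/50) - 12/12) = -7 - 145*(-9/50 - 12*1/12) = -7 - 145*(-9/50 - 1) = -7 - 145*(-59/50) = -7 + 1711/10 = 1641/10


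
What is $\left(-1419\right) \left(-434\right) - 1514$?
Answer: $614332$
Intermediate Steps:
$\left(-1419\right) \left(-434\right) - 1514 = 615846 - 1514 = 614332$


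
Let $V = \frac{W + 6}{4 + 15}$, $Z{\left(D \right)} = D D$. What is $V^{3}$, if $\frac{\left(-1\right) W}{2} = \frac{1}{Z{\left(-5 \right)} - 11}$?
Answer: $\frac{68921}{2352637} \approx 0.029295$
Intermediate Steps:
$Z{\left(D \right)} = D^{2}$
$W = - \frac{1}{7}$ ($W = - \frac{2}{\left(-5\right)^{2} - 11} = - \frac{2}{25 - 11} = - \frac{2}{14} = \left(-2\right) \frac{1}{14} = - \frac{1}{7} \approx -0.14286$)
$V = \frac{41}{133}$ ($V = \frac{- \frac{1}{7} + 6}{4 + 15} = \frac{41}{7 \cdot 19} = \frac{41}{7} \cdot \frac{1}{19} = \frac{41}{133} \approx 0.30827$)
$V^{3} = \left(\frac{41}{133}\right)^{3} = \frac{68921}{2352637}$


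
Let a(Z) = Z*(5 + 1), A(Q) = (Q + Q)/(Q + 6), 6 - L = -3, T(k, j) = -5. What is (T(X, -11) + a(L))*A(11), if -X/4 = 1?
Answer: 1078/17 ≈ 63.412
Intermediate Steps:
X = -4 (X = -4*1 = -4)
L = 9 (L = 6 - 1*(-3) = 6 + 3 = 9)
A(Q) = 2*Q/(6 + Q) (A(Q) = (2*Q)/(6 + Q) = 2*Q/(6 + Q))
a(Z) = 6*Z (a(Z) = Z*6 = 6*Z)
(T(X, -11) + a(L))*A(11) = (-5 + 6*9)*(2*11/(6 + 11)) = (-5 + 54)*(2*11/17) = 49*(2*11*(1/17)) = 49*(22/17) = 1078/17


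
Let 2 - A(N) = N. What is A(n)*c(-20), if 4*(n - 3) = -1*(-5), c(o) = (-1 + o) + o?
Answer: 369/4 ≈ 92.250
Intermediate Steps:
c(o) = -1 + 2*o
n = 17/4 (n = 3 + (-1*(-5))/4 = 3 + (¼)*5 = 3 + 5/4 = 17/4 ≈ 4.2500)
A(N) = 2 - N
A(n)*c(-20) = (2 - 1*17/4)*(-1 + 2*(-20)) = (2 - 17/4)*(-1 - 40) = -9/4*(-41) = 369/4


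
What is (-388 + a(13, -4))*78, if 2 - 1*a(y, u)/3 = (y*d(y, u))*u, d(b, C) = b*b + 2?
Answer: 2050932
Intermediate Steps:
d(b, C) = 2 + b² (d(b, C) = b² + 2 = 2 + b²)
a(y, u) = 6 - 3*u*y*(2 + y²) (a(y, u) = 6 - 3*y*(2 + y²)*u = 6 - 3*u*y*(2 + y²))
(-388 + a(13, -4))*78 = (-388 + (6 - 3*(-4)*13*(2 + 13²)))*78 = (-388 + (6 - 3*(-4)*13*(2 + 169)))*78 = (-388 + (6 - 3*(-4)*13*171))*78 = (-388 + (6 + 26676))*78 = (-388 + 26682)*78 = 26294*78 = 2050932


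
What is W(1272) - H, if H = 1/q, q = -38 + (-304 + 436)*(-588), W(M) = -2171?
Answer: -168586833/77654 ≈ -2171.0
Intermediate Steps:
q = -77654 (q = -38 + 132*(-588) = -38 - 77616 = -77654)
H = -1/77654 (H = 1/(-77654) = -1/77654 ≈ -1.2878e-5)
W(1272) - H = -2171 - 1*(-1/77654) = -2171 + 1/77654 = -168586833/77654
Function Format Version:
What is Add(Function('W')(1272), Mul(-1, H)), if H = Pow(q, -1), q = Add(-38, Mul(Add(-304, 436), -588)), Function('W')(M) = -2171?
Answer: Rational(-168586833, 77654) ≈ -2171.0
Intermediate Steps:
q = -77654 (q = Add(-38, Mul(132, -588)) = Add(-38, -77616) = -77654)
H = Rational(-1, 77654) (H = Pow(-77654, -1) = Rational(-1, 77654) ≈ -1.2878e-5)
Add(Function('W')(1272), Mul(-1, H)) = Add(-2171, Mul(-1, Rational(-1, 77654))) = Add(-2171, Rational(1, 77654)) = Rational(-168586833, 77654)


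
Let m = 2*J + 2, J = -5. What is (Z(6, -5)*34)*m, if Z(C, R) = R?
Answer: 1360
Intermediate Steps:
m = -8 (m = 2*(-5) + 2 = -10 + 2 = -8)
(Z(6, -5)*34)*m = -5*34*(-8) = -170*(-8) = 1360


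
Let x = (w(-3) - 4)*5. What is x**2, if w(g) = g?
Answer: 1225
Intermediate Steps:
x = -35 (x = (-3 - 4)*5 = -7*5 = -35)
x**2 = (-35)**2 = 1225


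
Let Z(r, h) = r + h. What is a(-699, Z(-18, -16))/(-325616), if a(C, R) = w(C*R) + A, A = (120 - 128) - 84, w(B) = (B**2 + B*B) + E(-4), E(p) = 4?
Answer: -70602839/20351 ≈ -3469.3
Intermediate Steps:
Z(r, h) = h + r
w(B) = 4 + 2*B**2 (w(B) = (B**2 + B*B) + 4 = (B**2 + B**2) + 4 = 2*B**2 + 4 = 4 + 2*B**2)
A = -92 (A = -8 - 84 = -92)
a(C, R) = -88 + 2*C**2*R**2 (a(C, R) = (4 + 2*(C*R)**2) - 92 = (4 + 2*(C**2*R**2)) - 92 = (4 + 2*C**2*R**2) - 92 = -88 + 2*C**2*R**2)
a(-699, Z(-18, -16))/(-325616) = (-88 + 2*(-699)**2*(-16 - 18)**2)/(-325616) = (-88 + 2*488601*(-34)**2)*(-1/325616) = (-88 + 2*488601*1156)*(-1/325616) = (-88 + 1129645512)*(-1/325616) = 1129645424*(-1/325616) = -70602839/20351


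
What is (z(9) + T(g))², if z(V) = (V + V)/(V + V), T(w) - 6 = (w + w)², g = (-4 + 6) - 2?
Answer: 49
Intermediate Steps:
g = 0 (g = 2 - 2 = 0)
T(w) = 6 + 4*w² (T(w) = 6 + (w + w)² = 6 + (2*w)² = 6 + 4*w²)
z(V) = 1 (z(V) = (2*V)/((2*V)) = (2*V)*(1/(2*V)) = 1)
(z(9) + T(g))² = (1 + (6 + 4*0²))² = (1 + (6 + 4*0))² = (1 + (6 + 0))² = (1 + 6)² = 7² = 49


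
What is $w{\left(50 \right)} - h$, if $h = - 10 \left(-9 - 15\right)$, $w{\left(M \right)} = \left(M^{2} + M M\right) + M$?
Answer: $4810$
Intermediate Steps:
$w{\left(M \right)} = M + 2 M^{2}$ ($w{\left(M \right)} = \left(M^{2} + M^{2}\right) + M = 2 M^{2} + M = M + 2 M^{2}$)
$h = 240$ ($h = \left(-10\right) \left(-24\right) = 240$)
$w{\left(50 \right)} - h = 50 \left(1 + 2 \cdot 50\right) - 240 = 50 \left(1 + 100\right) - 240 = 50 \cdot 101 - 240 = 5050 - 240 = 4810$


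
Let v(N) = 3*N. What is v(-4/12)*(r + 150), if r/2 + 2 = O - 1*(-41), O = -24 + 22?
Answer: -224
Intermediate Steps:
O = -2
r = 74 (r = -4 + 2*(-2 - 1*(-41)) = -4 + 2*(-2 + 41) = -4 + 2*39 = -4 + 78 = 74)
v(-4/12)*(r + 150) = (3*(-4/12))*(74 + 150) = (3*(-4*1/12))*224 = (3*(-⅓))*224 = -1*224 = -224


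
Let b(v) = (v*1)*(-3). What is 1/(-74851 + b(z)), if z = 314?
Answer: -1/75793 ≈ -1.3194e-5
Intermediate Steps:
b(v) = -3*v (b(v) = v*(-3) = -3*v)
1/(-74851 + b(z)) = 1/(-74851 - 3*314) = 1/(-74851 - 942) = 1/(-75793) = -1/75793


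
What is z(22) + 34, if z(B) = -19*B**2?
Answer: -9162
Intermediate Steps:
z(22) + 34 = -19*22**2 + 34 = -19*484 + 34 = -9196 + 34 = -9162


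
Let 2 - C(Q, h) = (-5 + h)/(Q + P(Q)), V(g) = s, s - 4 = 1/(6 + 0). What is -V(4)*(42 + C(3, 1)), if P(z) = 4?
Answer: -1300/7 ≈ -185.71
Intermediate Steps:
s = 25/6 (s = 4 + 1/(6 + 0) = 4 + 1/6 = 25/6 ≈ 4.1667)
V(g) = 25/6
C(Q, h) = 2 - (-5 + h)/(4 + Q) (C(Q, h) = 2 - (-5 + h)/(Q + 4) = 2 - (-5 + h)/(4 + Q))
-V(4)*(42 + C(3, 1)) = -25*(42 + (13 - 1*1 + 2*3)/(4 + 3))/6 = -25*(42 + (13 - 1 + 6)/7)/6 = -25*(42 + (1/7)*18)/6 = -25*(42 + 18/7)/6 = -25*312/(6*7) = -1*1300/7 = -1300/7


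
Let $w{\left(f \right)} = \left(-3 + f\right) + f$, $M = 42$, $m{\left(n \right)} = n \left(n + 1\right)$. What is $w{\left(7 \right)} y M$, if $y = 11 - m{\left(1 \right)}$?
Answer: $4158$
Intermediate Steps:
$m{\left(n \right)} = n \left(1 + n\right)$
$w{\left(f \right)} = -3 + 2 f$
$y = 9$ ($y = 11 - 1 \left(1 + 1\right) = 11 - 1 \cdot 2 = 11 - 2 = 9$)
$w{\left(7 \right)} y M = \left(-3 + 2 \cdot 7\right) 9 \cdot 42 = \left(-3 + 14\right) 9 \cdot 42 = 11 \cdot 9 \cdot 42 = 99 \cdot 42 = 4158$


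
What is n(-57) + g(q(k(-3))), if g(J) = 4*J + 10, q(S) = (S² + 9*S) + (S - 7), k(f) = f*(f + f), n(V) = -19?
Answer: 1979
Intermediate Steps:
k(f) = 2*f² (k(f) = f*(2*f) = 2*f²)
q(S) = -7 + S² + 10*S (q(S) = (S² + 9*S) + (-7 + S) = -7 + S² + 10*S)
g(J) = 10 + 4*J
n(-57) + g(q(k(-3))) = -19 + (10 + 4*(-7 + (2*(-3)²)² + 10*(2*(-3)²))) = -19 + (10 + 4*(-7 + (2*9)² + 10*(2*9))) = -19 + (10 + 4*(-7 + 18² + 10*18)) = -19 + (10 + 4*(-7 + 324 + 180)) = -19 + (10 + 4*497) = -19 + (10 + 1988) = -19 + 1998 = 1979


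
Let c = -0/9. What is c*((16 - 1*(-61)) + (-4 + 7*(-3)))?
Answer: 0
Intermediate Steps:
c = 0 (c = -0/9 = -2*0 = 0)
c*((16 - 1*(-61)) + (-4 + 7*(-3))) = 0*((16 - 1*(-61)) + (-4 + 7*(-3))) = 0*((16 + 61) + (-4 - 21)) = 0*(77 - 25) = 0*52 = 0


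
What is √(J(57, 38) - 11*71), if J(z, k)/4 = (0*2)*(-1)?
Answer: I*√781 ≈ 27.946*I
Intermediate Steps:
J(z, k) = 0 (J(z, k) = 4*((0*2)*(-1)) = 4*(0*(-1)) = 4*0 = 0)
√(J(57, 38) - 11*71) = √(0 - 11*71) = √(0 - 781) = √(-781) = I*√781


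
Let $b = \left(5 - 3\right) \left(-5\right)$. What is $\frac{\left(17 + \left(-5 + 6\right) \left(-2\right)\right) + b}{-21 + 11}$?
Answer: $- \frac{1}{2} \approx -0.5$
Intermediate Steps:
$b = -10$ ($b = 2 \left(-5\right) = -10$)
$\frac{\left(17 + \left(-5 + 6\right) \left(-2\right)\right) + b}{-21 + 11} = \frac{\left(17 + \left(-5 + 6\right) \left(-2\right)\right) - 10}{-21 + 11} = \frac{\left(17 + 1 \left(-2\right)\right) - 10}{-10} = - \frac{\left(17 - 2\right) - 10}{10} = - \frac{15 - 10}{10} = \left(- \frac{1}{10}\right) 5 = - \frac{1}{2}$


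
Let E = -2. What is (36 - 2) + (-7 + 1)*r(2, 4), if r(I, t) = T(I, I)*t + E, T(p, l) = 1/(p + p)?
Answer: 40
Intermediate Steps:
T(p, l) = 1/(2*p)
r(I, t) = -2 + t/(2*I) (r(I, t) = (1/(2*I))*t - 2 = t/(2*I) - 2 = -2 + t/(2*I))
(36 - 2) + (-7 + 1)*r(2, 4) = (36 - 2) + (-7 + 1)*(-2 + (½)*4/2) = 34 - 6*(-2 + (½)*4*(½)) = 34 - 6*(-2 + 1) = 34 - 6*(-1) = 34 + 6 = 40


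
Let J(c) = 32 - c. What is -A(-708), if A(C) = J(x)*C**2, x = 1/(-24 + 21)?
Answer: -16207536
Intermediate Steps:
x = -1/3 (x = 1/(-3) = -1/3 ≈ -0.33333)
A(C) = 97*C**2/3 (A(C) = (32 - 1*(-1/3))*C**2 = (32 + 1/3)*C**2 = 97*C**2/3)
-A(-708) = -97*(-708)**2/3 = -97*501264/3 = -1*16207536 = -16207536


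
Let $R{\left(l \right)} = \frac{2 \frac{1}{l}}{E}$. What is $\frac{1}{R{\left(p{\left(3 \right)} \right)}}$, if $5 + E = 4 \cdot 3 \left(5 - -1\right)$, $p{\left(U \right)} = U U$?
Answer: $\frac{603}{2} \approx 301.5$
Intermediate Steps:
$p{\left(U \right)} = U^{2}$
$E = 67$ ($E = -5 + 4 \cdot 3 \left(5 - -1\right) = -5 + 12 \left(5 + 1\right) = -5 + 12 \cdot 6 = -5 + 72 = 67$)
$R{\left(l \right)} = \frac{2}{67 l}$ ($R{\left(l \right)} = \frac{2 \frac{1}{l}}{67} = \frac{2}{l} \frac{1}{67} = \frac{2}{67 l}$)
$\frac{1}{R{\left(p{\left(3 \right)} \right)}} = \frac{1}{\frac{2}{67} \frac{1}{3^{2}}} = \frac{1}{\frac{2}{67} \cdot \frac{1}{9}} = \frac{1}{\frac{2}{603}} = \frac{603}{2}$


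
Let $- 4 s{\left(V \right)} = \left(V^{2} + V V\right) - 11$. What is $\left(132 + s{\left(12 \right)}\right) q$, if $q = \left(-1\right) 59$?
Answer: $- \frac{14809}{4} \approx -3702.3$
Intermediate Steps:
$q = -59$
$s{\left(V \right)} = \frac{11}{4} - \frac{V^{2}}{2}$ ($s{\left(V \right)} = - \frac{\left(V^{2} + V V\right) - 11}{4} = - \frac{\left(V^{2} + V^{2}\right) - 11}{4} = - \frac{2 V^{2} - 11}{4} = - \frac{-11 + 2 V^{2}}{4} = \frac{11}{4} - \frac{V^{2}}{2}$)
$\left(132 + s{\left(12 \right)}\right) q = \left(132 + \left(\frac{11}{4} - \frac{12^{2}}{2}\right)\right) \left(-59\right) = \left(132 + \left(\frac{11}{4} - 72\right)\right) \left(-59\right) = \left(132 - \frac{277}{4}\right) \left(-59\right) = \frac{251}{4} \left(-59\right) = - \frac{14809}{4}$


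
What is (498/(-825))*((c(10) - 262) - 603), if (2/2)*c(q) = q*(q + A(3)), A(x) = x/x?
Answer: 25066/55 ≈ 455.75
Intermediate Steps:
A(x) = 1
c(q) = q*(1 + q) (c(q) = q*(q + 1) = q*(1 + q))
(498/(-825))*((c(10) - 262) - 603) = (498/(-825))*((10*(1 + 10) - 262) - 603) = (498*(-1/825))*((10*11 - 262) - 603) = -166*((110 - 262) - 603)/275 = -166*(-152 - 603)/275 = -166/275*(-755) = 25066/55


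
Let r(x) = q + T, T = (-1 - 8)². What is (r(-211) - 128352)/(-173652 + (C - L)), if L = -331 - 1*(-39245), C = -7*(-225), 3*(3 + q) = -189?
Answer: 11667/19181 ≈ 0.60826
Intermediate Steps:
q = -66 (q = -3 + (⅓)*(-189) = -3 - 63 = -66)
T = 81 (T = (-9)² = 81)
C = 1575
L = 38914 (L = -331 + 39245 = 38914)
r(x) = 15 (r(x) = -66 + 81 = 15)
(r(-211) - 128352)/(-173652 + (C - L)) = (15 - 128352)/(-173652 + (1575 - 1*38914)) = -128337/(-173652 + (1575 - 38914)) = -128337/(-173652 - 37339) = -128337/(-210991) = -128337*(-1/210991) = 11667/19181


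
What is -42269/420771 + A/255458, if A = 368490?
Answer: 1015858814/756967029 ≈ 1.3420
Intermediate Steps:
-42269/420771 + A/255458 = -42269/420771 + 368490/255458 = -42269*1/420771 + 368490*(1/255458) = -42269/420771 + 2595/1799 = 1015858814/756967029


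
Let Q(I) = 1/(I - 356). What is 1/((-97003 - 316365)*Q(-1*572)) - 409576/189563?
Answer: -21141212188/9794909773 ≈ -2.1584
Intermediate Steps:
Q(I) = 1/(-356 + I)
1/((-97003 - 316365)*Q(-1*572)) - 409576/189563 = 1/((-97003 - 316365)*(1/(-356 - 1*572))) - 409576/189563 = 1/((-413368)*(1/(-356 - 572))) - 409576*1/189563 = -1/(413368*(1/(-928))) - 409576/189563 = -1/(413368*(-1/928)) - 409576/189563 = -1/413368*(-928) - 409576/189563 = 116/51671 - 409576/189563 = -21141212188/9794909773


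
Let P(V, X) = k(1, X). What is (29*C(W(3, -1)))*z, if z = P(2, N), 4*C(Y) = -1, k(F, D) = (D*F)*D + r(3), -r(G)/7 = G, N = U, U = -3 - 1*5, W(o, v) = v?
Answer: -1247/4 ≈ -311.75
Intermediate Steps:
U = -8 (U = -3 - 5 = -8)
N = -8
r(G) = -7*G
k(F, D) = -21 + F*D**2 (k(F, D) = (D*F)*D - 7*3 = F*D**2 - 21 = -21 + F*D**2)
C(Y) = -1/4 (C(Y) = (1/4)*(-1) = -1/4)
P(V, X) = -21 + X**2 (P(V, X) = -21 + 1*X**2 = -21 + X**2)
z = 43 (z = -21 + (-8)**2 = -21 + 64 = 43)
(29*C(W(3, -1)))*z = (29*(-1/4))*43 = -29/4*43 = -1247/4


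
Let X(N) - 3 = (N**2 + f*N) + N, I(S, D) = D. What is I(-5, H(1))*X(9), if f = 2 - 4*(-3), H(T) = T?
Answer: 219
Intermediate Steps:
f = 14 (f = 2 + 12 = 14)
X(N) = 3 + N**2 + 15*N (X(N) = 3 + ((N**2 + 14*N) + N) = 3 + (N**2 + 15*N) = 3 + N**2 + 15*N)
I(-5, H(1))*X(9) = 1*(3 + 9**2 + 15*9) = 1*(3 + 81 + 135) = 1*219 = 219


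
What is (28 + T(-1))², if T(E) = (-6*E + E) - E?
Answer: 1156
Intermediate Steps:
T(E) = -6*E (T(E) = -5*E - E = -6*E)
(28 + T(-1))² = (28 - 6*(-1))² = (28 + 6)² = 34² = 1156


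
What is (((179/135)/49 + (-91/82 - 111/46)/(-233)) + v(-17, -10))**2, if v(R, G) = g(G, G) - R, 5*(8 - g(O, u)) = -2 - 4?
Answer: 1454771259128486033284/2112491278254204225 ≈ 688.65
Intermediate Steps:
g(O, u) = 46/5 (g(O, u) = 8 - (-2 - 4)/5 = 8 - 1/5*(-6) = 8 + 6/5 = 46/5)
v(R, G) = 46/5 - R
(((179/135)/49 + (-91/82 - 111/46)/(-233)) + v(-17, -10))**2 = (((179/135)/49 + (-91/82 - 111/46)/(-233)) + (46/5 - 1*(-17)))**2 = (((179*(1/135))*(1/49) + (-91*1/82 - 111*1/46)*(-1/233)) + (46/5 + 17))**2 = (((179/135)*(1/49) + (-91/82 - 111/46)*(-1/233)) + 131/5)**2 = ((179/6615 - 3322/943*(-1/233)) + 131/5)**2 = ((179/6615 + 3322/219719) + 131/5)**2 = (61304731/1453441185 + 131/5)**2 = (38141463778/1453441185)**2 = 1454771259128486033284/2112491278254204225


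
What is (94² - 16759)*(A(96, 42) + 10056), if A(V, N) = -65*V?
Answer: -30234168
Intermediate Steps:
(94² - 16759)*(A(96, 42) + 10056) = (94² - 16759)*(-65*96 + 10056) = (8836 - 16759)*(-6240 + 10056) = -7923*3816 = -30234168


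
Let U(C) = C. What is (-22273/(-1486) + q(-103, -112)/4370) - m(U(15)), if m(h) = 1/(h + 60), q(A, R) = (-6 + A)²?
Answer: 430880969/24351825 ≈ 17.694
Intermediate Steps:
m(h) = 1/(60 + h)
(-22273/(-1486) + q(-103, -112)/4370) - m(U(15)) = (-22273/(-1486) + (-6 - 103)²/4370) - 1/(60 + 15) = (-22273*(-1/1486) + (-109)²*(1/4370)) - 1/75 = (22273/1486 + 11881*(1/4370)) - 1*1/75 = (22273/1486 + 11881/4370) - 1/75 = 28747044/1623455 - 1/75 = 430880969/24351825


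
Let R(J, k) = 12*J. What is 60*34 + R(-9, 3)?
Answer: 1932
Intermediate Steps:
60*34 + R(-9, 3) = 60*34 + 12*(-9) = 2040 - 108 = 1932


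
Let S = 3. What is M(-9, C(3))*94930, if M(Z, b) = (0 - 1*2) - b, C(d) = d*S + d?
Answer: -1329020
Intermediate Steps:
C(d) = 4*d (C(d) = d*3 + d = 3*d + d = 4*d)
M(Z, b) = -2 - b (M(Z, b) = (0 - 2) - b = -2 - b)
M(-9, C(3))*94930 = (-2 - 4*3)*94930 = (-2 - 1*12)*94930 = (-2 - 12)*94930 = -14*94930 = -1329020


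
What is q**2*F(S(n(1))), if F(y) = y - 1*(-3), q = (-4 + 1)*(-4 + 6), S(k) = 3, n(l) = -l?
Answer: 216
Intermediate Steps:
q = -6 (q = -3*2 = -6)
F(y) = 3 + y (F(y) = y + 3 = 3 + y)
q**2*F(S(n(1))) = (-6)**2*(3 + 3) = 36*6 = 216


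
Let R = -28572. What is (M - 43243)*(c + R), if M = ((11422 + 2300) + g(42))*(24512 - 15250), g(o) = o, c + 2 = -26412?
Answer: -7007356730050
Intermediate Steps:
c = -26414 (c = -2 - 26412 = -26414)
M = 127482168 (M = ((11422 + 2300) + 42)*(24512 - 15250) = (13722 + 42)*9262 = 13764*9262 = 127482168)
(M - 43243)*(c + R) = (127482168 - 43243)*(-26414 - 28572) = 127438925*(-54986) = -7007356730050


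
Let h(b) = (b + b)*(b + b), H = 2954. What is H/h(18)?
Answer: 1477/648 ≈ 2.2793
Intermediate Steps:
h(b) = 4*b² (h(b) = (2*b)*(2*b) = 4*b²)
H/h(18) = 2954/((4*18²)) = 2954/((4*324)) = 2954/1296 = 2954*(1/1296) = 1477/648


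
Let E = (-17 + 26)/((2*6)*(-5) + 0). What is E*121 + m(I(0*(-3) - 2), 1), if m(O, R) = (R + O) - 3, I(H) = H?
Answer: -443/20 ≈ -22.150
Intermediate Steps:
m(O, R) = -3 + O + R (m(O, R) = (O + R) - 3 = -3 + O + R)
E = -3/20 (E = 9/(12*(-5) + 0) = 9/(-60 + 0) = 9/(-60) = 9*(-1/60) = -3/20 ≈ -0.15000)
E*121 + m(I(0*(-3) - 2), 1) = -3/20*121 + (-3 + (0*(-3) - 2) + 1) = -363/20 + (-3 + (0 - 2) + 1) = -363/20 + (-3 - 2 + 1) = -363/20 - 4 = -443/20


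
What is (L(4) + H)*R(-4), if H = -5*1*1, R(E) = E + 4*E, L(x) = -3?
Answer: 160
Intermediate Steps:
R(E) = 5*E
H = -5 (H = -5*1 = -5)
(L(4) + H)*R(-4) = (-3 - 5)*(5*(-4)) = -8*(-20) = 160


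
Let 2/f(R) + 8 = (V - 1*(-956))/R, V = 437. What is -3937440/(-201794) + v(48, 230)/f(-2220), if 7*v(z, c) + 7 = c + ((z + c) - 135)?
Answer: -107683325101/522646460 ≈ -206.03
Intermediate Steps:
v(z, c) = -142/7 + z/7 + 2*c/7 (v(z, c) = -1 + (c + ((z + c) - 135))/7 = -1 + (c + ((c + z) - 135))/7 = -1 + (c + (-135 + c + z))/7 = -1 + (-135 + z + 2*c)/7 = -1 + (-135/7 + z/7 + 2*c/7) = -142/7 + z/7 + 2*c/7)
f(R) = 2/(-8 + 1393/R) (f(R) = 2/(-8 + (437 - 1*(-956))/R) = 2/(-8 + (437 + 956)/R) = 2/(-8 + 1393/R))
-3937440/(-201794) + v(48, 230)/f(-2220) = -3937440/(-201794) + (-142/7 + (⅐)*48 + (2/7)*230)/((2*(-2220)/(1393 - 8*(-2220)))) = -3937440*(-1/201794) + (-142/7 + 48/7 + 460/7)/((2*(-2220)/(1393 + 17760))) = 1968720/100897 + 366/(7*((2*(-2220)/19153))) = 1968720/100897 + 366/(7*((2*(-2220)*(1/19153)))) = 1968720/100897 + 366/(7*(-4440/19153)) = 1968720/100897 + (366/7)*(-19153/4440) = 1968720/100897 - 1168333/5180 = -107683325101/522646460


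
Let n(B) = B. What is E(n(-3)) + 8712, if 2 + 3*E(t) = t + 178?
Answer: 26309/3 ≈ 8769.7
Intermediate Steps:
E(t) = 176/3 + t/3 (E(t) = -2/3 + (t + 178)/3 = -2/3 + (178 + t)/3 = -2/3 + (178/3 + t/3) = 176/3 + t/3)
E(n(-3)) + 8712 = (176/3 + (1/3)*(-3)) + 8712 = (176/3 - 1) + 8712 = 173/3 + 8712 = 26309/3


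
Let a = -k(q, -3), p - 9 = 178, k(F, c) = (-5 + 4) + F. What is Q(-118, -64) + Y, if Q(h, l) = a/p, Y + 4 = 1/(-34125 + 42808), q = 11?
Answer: -6581527/1623721 ≈ -4.0534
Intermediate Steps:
k(F, c) = -1 + F
p = 187 (p = 9 + 178 = 187)
Y = -34731/8683 (Y = -4 + 1/(-34125 + 42808) = -4 + 1/8683 = -34731/8683 ≈ -3.9999)
a = -10 (a = -(-1 + 11) = -1*10 = -10)
Q(h, l) = -10/187
Q(-118, -64) + Y = -10/187 - 34731/8683 = -6581527/1623721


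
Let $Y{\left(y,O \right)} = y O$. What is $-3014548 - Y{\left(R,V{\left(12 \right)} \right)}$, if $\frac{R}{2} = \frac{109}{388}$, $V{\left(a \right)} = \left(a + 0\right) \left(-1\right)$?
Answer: $- \frac{292410502}{97} \approx -3.0145 \cdot 10^{6}$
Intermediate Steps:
$V{\left(a \right)} = - a$ ($V{\left(a \right)} = a \left(-1\right) = - a$)
$R = \frac{109}{194}$ ($R = 2 \cdot \frac{109}{388} = \frac{109}{194} \approx 0.56186$)
$Y{\left(y,O \right)} = O y$
$-3014548 - Y{\left(R,V{\left(12 \right)} \right)} = -3014548 - \left(-1\right) 12 \cdot \frac{109}{194} = -3014548 - \left(-12\right) \frac{109}{194} = -3014548 - - \frac{654}{97} = -3014548 + \frac{654}{97} = - \frac{292410502}{97}$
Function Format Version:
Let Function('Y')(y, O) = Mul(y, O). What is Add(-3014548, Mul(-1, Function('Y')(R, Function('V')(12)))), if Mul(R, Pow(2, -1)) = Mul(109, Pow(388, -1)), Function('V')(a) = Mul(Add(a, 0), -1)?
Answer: Rational(-292410502, 97) ≈ -3.0145e+6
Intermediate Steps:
Function('V')(a) = Mul(-1, a) (Function('V')(a) = Mul(a, -1) = Mul(-1, a))
R = Rational(109, 194) (R = Mul(2, Mul(109, Pow(388, -1))) = Mul(2, Mul(109, Rational(1, 388))) = Mul(2, Rational(109, 388)) = Rational(109, 194) ≈ 0.56186)
Function('Y')(y, O) = Mul(O, y)
Add(-3014548, Mul(-1, Function('Y')(R, Function('V')(12)))) = Add(-3014548, Mul(-1, Mul(Mul(-1, 12), Rational(109, 194)))) = Add(-3014548, Mul(-1, Mul(-12, Rational(109, 194)))) = Add(-3014548, Mul(-1, Rational(-654, 97))) = Add(-3014548, Rational(654, 97)) = Rational(-292410502, 97)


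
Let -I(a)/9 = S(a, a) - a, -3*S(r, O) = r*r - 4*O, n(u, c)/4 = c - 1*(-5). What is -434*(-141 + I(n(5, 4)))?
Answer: -1579326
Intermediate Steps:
n(u, c) = 20 + 4*c (n(u, c) = 4*(c - 1*(-5)) = 4*(c + 5) = 4*(5 + c) = 20 + 4*c)
S(r, O) = -r**2/3 + 4*O/3 (S(r, O) = -(r*r - 4*O)/3 = -(r**2 - 4*O)/3 = -r**2/3 + 4*O/3)
I(a) = -3*a + 3*a**2 (I(a) = -9*((-a**2/3 + 4*a/3) - a) = -9*(-a**2/3 + a/3) = -3*a + 3*a**2)
-434*(-141 + I(n(5, 4))) = -434*(-141 + 3*(20 + 4*4)*(-1 + (20 + 4*4))) = -434*(-141 + 3*(20 + 16)*(-1 + (20 + 16))) = -434*(-141 + 3*36*(-1 + 36)) = -434*(-141 + 3*36*35) = -434*(-141 + 3780) = -434*3639 = -1579326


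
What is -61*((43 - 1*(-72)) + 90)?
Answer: -12505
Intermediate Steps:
-61*((43 - 1*(-72)) + 90) = -61*((43 + 72) + 90) = -61*(115 + 90) = -61*205 = -12505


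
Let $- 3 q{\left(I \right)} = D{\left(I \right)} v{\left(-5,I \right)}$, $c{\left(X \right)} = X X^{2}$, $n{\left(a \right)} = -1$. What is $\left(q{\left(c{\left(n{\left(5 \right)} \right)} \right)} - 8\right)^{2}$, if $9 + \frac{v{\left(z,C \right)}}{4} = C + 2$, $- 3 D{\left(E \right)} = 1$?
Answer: $\frac{10816}{81} \approx 133.53$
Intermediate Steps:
$c{\left(X \right)} = X^{3}$
$D{\left(E \right)} = - \frac{1}{3}$ ($D{\left(E \right)} = \left(- \frac{1}{3}\right) 1 = - \frac{1}{3}$)
$v{\left(z,C \right)} = -28 + 4 C$ ($v{\left(z,C \right)} = -36 + 4 \left(C + 2\right) = -36 + 4 \left(2 + C\right) = -36 + \left(8 + 4 C\right) = -28 + 4 C$)
$q{\left(I \right)} = - \frac{28}{9} + \frac{4 I}{9}$ ($q{\left(I \right)} = - \frac{\left(- \frac{1}{3}\right) \left(-28 + 4 I\right)}{3} = - \frac{\frac{28}{3} - \frac{4 I}{3}}{3} = - \frac{28}{9} + \frac{4 I}{9}$)
$\left(q{\left(c{\left(n{\left(5 \right)} \right)} \right)} - 8\right)^{2} = \left(\left(- \frac{28}{9} + \frac{4 \left(-1\right)^{3}}{9}\right) - 8\right)^{2} = \left(\left(- \frac{28}{9} + \frac{4}{9} \left(-1\right)\right) - 8\right)^{2} = \left(\left(- \frac{28}{9} - \frac{4}{9}\right) - 8\right)^{2} = \left(- \frac{32}{9} - 8\right)^{2} = \left(- \frac{104}{9}\right)^{2} = \frac{10816}{81}$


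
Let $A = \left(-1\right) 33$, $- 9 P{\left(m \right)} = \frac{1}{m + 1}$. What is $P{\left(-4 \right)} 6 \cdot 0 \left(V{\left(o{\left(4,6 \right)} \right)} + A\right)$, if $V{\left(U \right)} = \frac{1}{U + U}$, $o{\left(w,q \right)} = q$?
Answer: $0$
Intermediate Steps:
$P{\left(m \right)} = - \frac{1}{9 \left(1 + m\right)}$ ($P{\left(m \right)} = - \frac{1}{9 \left(m + 1\right)} = - \frac{1}{9 \left(1 + m\right)}$)
$V{\left(U \right)} = \frac{1}{2 U}$
$A = -33$
$P{\left(-4 \right)} 6 \cdot 0 \left(V{\left(o{\left(4,6 \right)} \right)} + A\right) = - \frac{1}{9 + 9 \left(-4\right)} 6 \cdot 0 \left(\frac{1}{2 \cdot 6} - 33\right) = - \frac{1}{9 - 36} \cdot 6 \cdot 0 \left(\frac{1}{2} \cdot \frac{1}{6} - 33\right) = - \frac{1}{-27} \cdot 6 \cdot 0 \left(\frac{1}{12} - 33\right) = \left(-1\right) \left(- \frac{1}{27}\right) 6 \cdot 0 \left(- \frac{395}{12}\right) = \frac{1}{27} \cdot 6 \cdot 0 \left(- \frac{395}{12}\right) = \frac{2}{9} \cdot 0 \left(- \frac{395}{12}\right) = 0 \left(- \frac{395}{12}\right) = 0$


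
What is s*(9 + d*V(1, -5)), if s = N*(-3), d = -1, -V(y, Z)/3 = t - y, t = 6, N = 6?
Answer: -432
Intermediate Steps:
V(y, Z) = -18 + 3*y (V(y, Z) = -3*(6 - y) = -18 + 3*y)
s = -18 (s = 6*(-3) = -18)
s*(9 + d*V(1, -5)) = -18*(9 - (-18 + 3*1)) = -18*(9 - (-18 + 3)) = -18*(9 - 1*(-15)) = -18*(9 + 15) = -18*24 = -432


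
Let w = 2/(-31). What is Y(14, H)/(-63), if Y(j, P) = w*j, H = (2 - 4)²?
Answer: 4/279 ≈ 0.014337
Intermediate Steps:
H = 4 (H = (-2)² = 4)
w = -2/31 (w = 2*(-1/31) = -2/31 ≈ -0.064516)
Y(j, P) = -2*j/31
Y(14, H)/(-63) = (-2/31*14)/(-63) = -1/63*(-28/31) = 4/279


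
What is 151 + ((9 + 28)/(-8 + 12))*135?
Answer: 5599/4 ≈ 1399.8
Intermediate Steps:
151 + ((9 + 28)/(-8 + 12))*135 = 151 + (37/4)*135 = 151 + 4995/4 = 5599/4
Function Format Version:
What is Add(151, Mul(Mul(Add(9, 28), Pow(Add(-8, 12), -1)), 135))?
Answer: Rational(5599, 4) ≈ 1399.8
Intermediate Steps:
Add(151, Mul(Mul(Add(9, 28), Pow(Add(-8, 12), -1)), 135)) = Add(151, Mul(Mul(37, Pow(4, -1)), 135)) = Add(151, Mul(Mul(37, Rational(1, 4)), 135)) = Add(151, Mul(Rational(37, 4), 135)) = Add(151, Rational(4995, 4)) = Rational(5599, 4)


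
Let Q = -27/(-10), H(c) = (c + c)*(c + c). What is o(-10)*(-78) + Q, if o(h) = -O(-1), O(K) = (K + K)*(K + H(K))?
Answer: -4653/10 ≈ -465.30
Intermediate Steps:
H(c) = 4*c**2 (H(c) = (2*c)*(2*c) = 4*c**2)
O(K) = 2*K*(K + 4*K**2) (O(K) = (K + K)*(K + 4*K**2) = (2*K)*(K + 4*K**2) = 2*K*(K + 4*K**2))
Q = 27/10 (Q = -27*(-1/10) = 27/10 ≈ 2.7000)
o(h) = 6 (o(h) = -(-1)**2*(2 + 8*(-1)) = -(2 - 8) = -(-6) = -1*(-6) = 6)
o(-10)*(-78) + Q = 6*(-78) + 27/10 = -468 + 27/10 = -4653/10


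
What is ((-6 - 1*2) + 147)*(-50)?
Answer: -6950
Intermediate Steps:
((-6 - 1*2) + 147)*(-50) = ((-6 - 2) + 147)*(-50) = (-8 + 147)*(-50) = 139*(-50) = -6950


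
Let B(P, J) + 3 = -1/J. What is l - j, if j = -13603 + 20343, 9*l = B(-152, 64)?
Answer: -3882433/576 ≈ -6740.3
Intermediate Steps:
B(P, J) = -3 - 1/J
l = -193/576 (l = (-3 - 1/64)/9 = (⅑)*(-193/64) = -193/576 ≈ -0.33507)
j = 6740
l - j = -193/576 - 1*6740 = -193/576 - 6740 = -3882433/576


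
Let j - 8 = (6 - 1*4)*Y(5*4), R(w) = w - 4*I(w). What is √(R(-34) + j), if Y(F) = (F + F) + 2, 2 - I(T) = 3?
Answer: √62 ≈ 7.8740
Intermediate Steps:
I(T) = -1 (I(T) = 2 - 1*3 = 2 - 3 = -1)
R(w) = 4 + w (R(w) = w - 4*(-1) = w + 4 = 4 + w)
Y(F) = 2 + 2*F (Y(F) = 2*F + 2 = 2 + 2*F)
j = 92 (j = 8 + (6 - 1*4)*(2 + 2*(5*4)) = 8 + (6 - 4)*(2 + 2*20) = 8 + 2*(2 + 40) = 8 + 2*42 = 8 + 84 = 92)
√(R(-34) + j) = √((4 - 34) + 92) = √(-30 + 92) = √62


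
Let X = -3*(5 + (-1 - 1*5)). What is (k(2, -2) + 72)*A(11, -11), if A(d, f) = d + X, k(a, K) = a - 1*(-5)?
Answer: 1106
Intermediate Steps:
X = 3 (X = -3*(5 + (-1 - 5)) = -3*(5 - 6) = -3*(-1) = 3)
k(a, K) = 5 + a (k(a, K) = a + 5 = 5 + a)
A(d, f) = 3 + d (A(d, f) = d + 3 = 3 + d)
(k(2, -2) + 72)*A(11, -11) = ((5 + 2) + 72)*(3 + 11) = (7 + 72)*14 = 79*14 = 1106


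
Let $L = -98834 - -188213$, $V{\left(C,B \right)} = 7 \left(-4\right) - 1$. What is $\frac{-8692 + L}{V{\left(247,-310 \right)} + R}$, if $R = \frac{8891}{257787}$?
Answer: $- \frac{20800059669}{7466932} \approx -2785.6$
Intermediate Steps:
$V{\left(C,B \right)} = -29$ ($V{\left(C,B \right)} = -28 - 1 = -29$)
$L = 89379$ ($L = -98834 + 188213 = 89379$)
$R = \frac{8891}{257787}$ ($R = 8891 \cdot \frac{1}{257787} = \frac{8891}{257787} \approx 0.03449$)
$\frac{-8692 + L}{V{\left(247,-310 \right)} + R} = \frac{-8692 + 89379}{-29 + \frac{8891}{257787}} = \frac{80687}{- \frac{7466932}{257787}} = 80687 \left(- \frac{257787}{7466932}\right) = - \frac{20800059669}{7466932}$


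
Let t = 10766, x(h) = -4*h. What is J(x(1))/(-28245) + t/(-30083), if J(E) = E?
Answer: -303965338/849694335 ≈ -0.35773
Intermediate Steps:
J(x(1))/(-28245) + t/(-30083) = -4*1/(-28245) + 10766/(-30083) = -4*(-1/28245) + 10766*(-1/30083) = 4/28245 - 10766/30083 = -303965338/849694335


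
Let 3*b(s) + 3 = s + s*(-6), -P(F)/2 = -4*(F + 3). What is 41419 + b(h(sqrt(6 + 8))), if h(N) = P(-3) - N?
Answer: 41418 + 5*sqrt(14)/3 ≈ 41424.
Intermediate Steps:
P(F) = 24 + 8*F (P(F) = -(-8)*(F + 3) = -(-8)*(3 + F) = -2*(-12 - 4*F) = 24 + 8*F)
h(N) = -N (h(N) = (24 + 8*(-3)) - N = (24 - 24) - N = 0 - N = -N)
b(s) = -1 - 5*s/3 (b(s) = -1 + (s + s*(-6))/3 = -1 + (s - 6*s)/3 = -1 + (-5*s)/3 = -1 - 5*s/3)
41419 + b(h(sqrt(6 + 8))) = 41419 + (-1 - (-5)*sqrt(6 + 8)/3) = 41419 + (-1 - (-5)*sqrt(14)/3) = 41419 + (-1 + 5*sqrt(14)/3) = 41418 + 5*sqrt(14)/3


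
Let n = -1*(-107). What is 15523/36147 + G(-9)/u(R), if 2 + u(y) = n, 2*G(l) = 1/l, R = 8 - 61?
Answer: 9767441/22772610 ≈ 0.42891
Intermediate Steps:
R = -53
G(l) = 1/(2*l)
n = 107
u(y) = 105 (u(y) = -2 + 107 = 105)
15523/36147 + G(-9)/u(R) = 15523/36147 + ((½)/(-9))/105 = 15523*(1/36147) + ((½)*(-⅑))*(1/105) = 15523/36147 - 1/18*1/105 = 15523/36147 - 1/1890 = 9767441/22772610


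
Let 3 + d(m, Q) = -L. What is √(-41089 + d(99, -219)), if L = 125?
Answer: I*√41217 ≈ 203.02*I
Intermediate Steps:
d(m, Q) = -128 (d(m, Q) = -3 - 1*125 = -3 - 125 = -128)
√(-41089 + d(99, -219)) = √(-41089 - 128) = √(-41217) = I*√41217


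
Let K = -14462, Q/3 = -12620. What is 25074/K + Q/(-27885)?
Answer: -722177/1920347 ≈ -0.37607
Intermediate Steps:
Q = -37860 (Q = 3*(-12620) = -37860)
25074/K + Q/(-27885) = 25074/(-14462) - 37860/(-27885) = 25074*(-1/14462) - 37860*(-1/27885) = -1791/1033 + 2524/1859 = -722177/1920347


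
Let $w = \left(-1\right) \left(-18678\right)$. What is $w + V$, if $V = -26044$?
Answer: $-7366$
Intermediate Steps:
$w = 18678$
$w + V = 18678 - 26044 = -7366$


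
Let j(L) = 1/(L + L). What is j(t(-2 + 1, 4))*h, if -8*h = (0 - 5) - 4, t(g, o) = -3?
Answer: -3/16 ≈ -0.18750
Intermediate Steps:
h = 9/8 (h = -((0 - 5) - 4)/8 = -(-5 - 4)/8 = -⅛*(-9) = 9/8 ≈ 1.1250)
j(L) = 1/(2*L)
j(t(-2 + 1, 4))*h = ((½)/(-3))*(9/8) = ((½)*(-⅓))*(9/8) = -⅙*9/8 = -3/16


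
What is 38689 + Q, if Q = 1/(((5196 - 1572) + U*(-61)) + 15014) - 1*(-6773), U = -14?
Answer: 886145305/19492 ≈ 45462.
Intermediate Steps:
Q = 132019317/19492 (Q = 1/(((5196 - 1572) - 14*(-61)) + 15014) - 1*(-6773) = 1/((3624 + 854) + 15014) + 6773 = 1/(4478 + 15014) + 6773 = 1/19492 + 6773 = 132019317/19492 ≈ 6773.0)
38689 + Q = 38689 + 132019317/19492 = 886145305/19492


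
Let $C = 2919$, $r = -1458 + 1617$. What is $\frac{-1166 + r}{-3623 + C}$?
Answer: $\frac{1007}{704} \approx 1.4304$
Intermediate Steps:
$r = 159$
$\frac{-1166 + r}{-3623 + C} = \frac{-1166 + 159}{-3623 + 2919} = - \frac{1007}{-704} = \left(-1007\right) \left(- \frac{1}{704}\right) = \frac{1007}{704}$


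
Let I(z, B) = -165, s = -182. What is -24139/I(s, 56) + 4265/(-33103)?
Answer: 798369592/5461995 ≈ 146.17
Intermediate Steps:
-24139/I(s, 56) + 4265/(-33103) = -24139/(-165) + 4265/(-33103) = -24139*(-1/165) + 4265*(-1/33103) = 24139/165 - 4265/33103 = 798369592/5461995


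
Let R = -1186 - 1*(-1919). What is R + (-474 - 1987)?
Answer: -1728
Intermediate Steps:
R = 733 (R = -1186 + 1919 = 733)
R + (-474 - 1987) = 733 + (-474 - 1987) = 733 - 2461 = -1728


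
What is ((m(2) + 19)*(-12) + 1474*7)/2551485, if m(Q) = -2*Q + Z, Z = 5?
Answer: 10078/2551485 ≈ 0.0039499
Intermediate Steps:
m(Q) = 5 - 2*Q (m(Q) = -2*Q + 5 = 5 - 2*Q)
((m(2) + 19)*(-12) + 1474*7)/2551485 = (((5 - 2*2) + 19)*(-12) + 1474*7)/2551485 = (((5 - 4) + 19)*(-12) + 10318)*(1/2551485) = ((1 + 19)*(-12) + 10318)*(1/2551485) = (20*(-12) + 10318)*(1/2551485) = (-240 + 10318)*(1/2551485) = 10078*(1/2551485) = 10078/2551485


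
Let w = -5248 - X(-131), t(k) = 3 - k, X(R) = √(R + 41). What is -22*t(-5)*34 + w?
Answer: -11232 - 3*I*√10 ≈ -11232.0 - 9.4868*I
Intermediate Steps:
X(R) = √(41 + R)
w = -5248 - 3*I*√10 (w = -5248 - √(41 - 131) = -5248 - √(-90) = -5248 - 3*I*√10 ≈ -5248.0 - 9.4868*I)
-22*t(-5)*34 + w = -22*(3 - 1*(-5))*34 + (-5248 - 3*I*√10) = -22*(3 + 5)*34 + (-5248 - 3*I*√10) = -22*8*34 + (-5248 - 3*I*√10) = -176*34 + (-5248 - 3*I*√10) = -5984 + (-5248 - 3*I*√10) = -11232 - 3*I*√10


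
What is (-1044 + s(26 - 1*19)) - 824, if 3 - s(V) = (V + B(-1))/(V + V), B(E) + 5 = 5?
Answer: -3731/2 ≈ -1865.5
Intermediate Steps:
B(E) = 0 (B(E) = -5 + 5 = 0)
s(V) = 5/2 (s(V) = 3 - (V + 0)/(V + V) = 3 - V/(2*V) = 3 - V*1/(2*V) = 3 - 1*1/2 = 3 - 1/2 = 5/2)
(-1044 + s(26 - 1*19)) - 824 = (-1044 + 5/2) - 824 = -2083/2 - 824 = -3731/2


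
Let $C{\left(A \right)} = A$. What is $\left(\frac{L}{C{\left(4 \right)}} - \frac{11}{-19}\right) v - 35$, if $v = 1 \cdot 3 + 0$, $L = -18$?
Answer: $- \frac{1777}{38} \approx -46.763$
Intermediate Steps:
$v = 3$ ($v = 3 + 0 = 3$)
$\left(\frac{L}{C{\left(4 \right)}} - \frac{11}{-19}\right) v - 35 = \left(- \frac{18}{4} - \frac{11}{-19}\right) 3 - 35 = \left(\left(-18\right) \frac{1}{4} - - \frac{11}{19}\right) 3 - 35 = \left(- \frac{9}{2} + \frac{11}{19}\right) 3 - 35 = \left(- \frac{149}{38}\right) 3 - 35 = - \frac{447}{38} - 35 = - \frac{1777}{38}$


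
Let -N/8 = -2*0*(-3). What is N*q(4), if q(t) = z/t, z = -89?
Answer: 0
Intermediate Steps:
N = 0 (N = -8*(-2*0)*(-3) = -0*(-3) = -8*0 = 0)
q(t) = -89/t
N*q(4) = 0*(-89/4) = 0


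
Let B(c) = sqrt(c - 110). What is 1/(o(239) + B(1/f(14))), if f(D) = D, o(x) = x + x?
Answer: 6692/3200315 - 9*I*sqrt(266)/3200315 ≈ 0.002091 - 4.5866e-5*I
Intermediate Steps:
o(x) = 2*x
B(c) = sqrt(-110 + c)
1/(o(239) + B(1/f(14))) = 1/(2*239 + sqrt(-110 + 1/14)) = 1/(478 + sqrt(-110 + 1/14)) = 1/(478 + sqrt(-1539/14)) = 1/(478 + 9*I*sqrt(266)/14)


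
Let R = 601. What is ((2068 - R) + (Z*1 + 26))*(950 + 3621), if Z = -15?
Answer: 6755938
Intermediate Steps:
((2068 - R) + (Z*1 + 26))*(950 + 3621) = ((2068 - 1*601) + (-15*1 + 26))*(950 + 3621) = ((2068 - 601) + (-15 + 26))*4571 = (1467 + 11)*4571 = 1478*4571 = 6755938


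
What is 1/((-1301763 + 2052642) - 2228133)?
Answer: -1/1477254 ≈ -6.7693e-7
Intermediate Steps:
1/((-1301763 + 2052642) - 2228133) = 1/(750879 - 2228133) = 1/(-1477254) = -1/1477254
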